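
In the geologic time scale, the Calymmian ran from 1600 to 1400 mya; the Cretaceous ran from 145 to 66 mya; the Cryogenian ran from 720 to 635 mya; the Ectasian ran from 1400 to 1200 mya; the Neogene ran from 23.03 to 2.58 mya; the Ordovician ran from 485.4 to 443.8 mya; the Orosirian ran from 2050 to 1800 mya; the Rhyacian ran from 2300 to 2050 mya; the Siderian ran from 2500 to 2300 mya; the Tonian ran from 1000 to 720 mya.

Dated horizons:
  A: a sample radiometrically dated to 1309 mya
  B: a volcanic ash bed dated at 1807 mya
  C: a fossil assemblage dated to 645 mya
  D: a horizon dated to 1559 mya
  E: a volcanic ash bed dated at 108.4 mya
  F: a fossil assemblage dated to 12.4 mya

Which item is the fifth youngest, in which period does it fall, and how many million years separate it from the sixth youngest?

Sorted youngest-first by Ma: F (12.4), E (108.4), C (645), A (1309), D (1559), B (1807).
The fifth youngest is D at 1559 Ma, which lies in 1600–1400 Ma: the Calymmian.
The sixth youngest is B at 1807 Ma; separation = |1559 − 1807| = 248 Myr.

D, in the Calymmian; 248 million years to B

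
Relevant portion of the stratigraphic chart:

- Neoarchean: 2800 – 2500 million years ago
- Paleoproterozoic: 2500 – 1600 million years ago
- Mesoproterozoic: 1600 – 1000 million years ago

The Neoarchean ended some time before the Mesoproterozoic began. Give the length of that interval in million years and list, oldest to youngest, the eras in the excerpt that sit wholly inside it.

900 million years; Paleoproterozoic

End of Neoarchean = 2500 Ma; start of Mesoproterozoic = 1600 Ma.
Gap = 2500 − 1600 = 900 Myr.
Eras wholly inside 2500–1600 Ma: Paleoproterozoic (2500–1600).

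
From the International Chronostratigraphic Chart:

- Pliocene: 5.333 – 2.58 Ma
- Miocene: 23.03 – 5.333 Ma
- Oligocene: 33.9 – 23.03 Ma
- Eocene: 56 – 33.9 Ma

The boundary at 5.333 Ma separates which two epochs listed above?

Miocene and Pliocene

The Miocene ends at 5.333 Ma and the Pliocene begins at 5.333 Ma, so they share that boundary.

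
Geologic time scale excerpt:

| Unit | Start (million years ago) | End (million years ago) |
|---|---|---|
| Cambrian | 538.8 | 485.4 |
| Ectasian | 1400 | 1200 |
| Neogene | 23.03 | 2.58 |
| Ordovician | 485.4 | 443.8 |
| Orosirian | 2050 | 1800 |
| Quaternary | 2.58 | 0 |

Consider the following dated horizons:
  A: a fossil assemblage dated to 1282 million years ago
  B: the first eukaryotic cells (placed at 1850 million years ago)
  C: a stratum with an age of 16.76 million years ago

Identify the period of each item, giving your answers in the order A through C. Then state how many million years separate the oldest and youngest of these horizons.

A — Ectasian; B — Orosirian; C — Neogene; span 1833.24 million years

Match each age against the start–end ranges in the excerpt: A = 1282 Ma → Ectasian (1400–1200); B = 1850 Ma → Orosirian (2050–1800); C = 16.76 Ma → Neogene (23.03–2.58).
The largest age is 1850 Ma and the smallest is 16.76 Ma; their difference is 1833.24 Myr.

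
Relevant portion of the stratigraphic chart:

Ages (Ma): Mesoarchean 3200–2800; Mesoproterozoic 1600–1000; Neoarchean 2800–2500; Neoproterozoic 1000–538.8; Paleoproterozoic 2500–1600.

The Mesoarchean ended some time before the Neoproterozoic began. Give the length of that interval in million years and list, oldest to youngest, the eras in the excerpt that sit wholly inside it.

End of Mesoarchean = 2800 Ma; start of Neoproterozoic = 1000 Ma.
Gap = 2800 − 1000 = 1800 Myr.
Eras wholly inside 2800–1000 Ma: Neoarchean (2800–2500), Paleoproterozoic (2500–1600), Mesoproterozoic (1600–1000).

1800 million years; Neoarchean, Paleoproterozoic, Mesoproterozoic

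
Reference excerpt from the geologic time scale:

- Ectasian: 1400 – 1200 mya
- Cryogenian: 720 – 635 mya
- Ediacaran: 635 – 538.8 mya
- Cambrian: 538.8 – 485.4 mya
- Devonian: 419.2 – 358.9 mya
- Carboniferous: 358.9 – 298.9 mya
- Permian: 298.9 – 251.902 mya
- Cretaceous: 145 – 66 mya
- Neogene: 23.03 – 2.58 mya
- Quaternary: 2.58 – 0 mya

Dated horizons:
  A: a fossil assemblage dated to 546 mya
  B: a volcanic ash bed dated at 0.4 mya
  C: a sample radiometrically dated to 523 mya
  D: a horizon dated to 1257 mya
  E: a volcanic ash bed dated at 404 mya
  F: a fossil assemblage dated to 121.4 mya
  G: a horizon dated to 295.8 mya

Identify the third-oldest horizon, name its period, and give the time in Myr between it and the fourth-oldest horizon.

C, in the Cambrian; 119 million years to E

Larger Ma means older, so oldest first: D 1257 > A 546 > C 523 > E 404 > G 295.8 > F 121.4 > B 0.4.
Counting 3 along gives C (523 Ma); the excerpt puts that inside the Cambrian, 538.8–485.4 Ma.
Next in line is E (404 Ma), and 523 − 404 = 119 Myr.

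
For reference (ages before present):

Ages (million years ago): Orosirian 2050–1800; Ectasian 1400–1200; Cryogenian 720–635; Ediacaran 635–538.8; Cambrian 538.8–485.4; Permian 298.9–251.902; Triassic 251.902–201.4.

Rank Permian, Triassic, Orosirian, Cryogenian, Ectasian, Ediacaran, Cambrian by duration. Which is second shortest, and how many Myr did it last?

Triassic, 50.502 million years

Durations: Permian 46.998; Triassic 50.502; Orosirian 250; Cryogenian 85; Ectasian 200; Ediacaran 96.2; Cambrian 53.4 Myr.
Sorted shortest-first: Permian (46.998), Triassic (50.502), Cambrian (53.4), Cryogenian (85), Ediacaran (96.2), Ectasian (200), Orosirian (250).
The second shortest is Triassic at 50.502 Myr.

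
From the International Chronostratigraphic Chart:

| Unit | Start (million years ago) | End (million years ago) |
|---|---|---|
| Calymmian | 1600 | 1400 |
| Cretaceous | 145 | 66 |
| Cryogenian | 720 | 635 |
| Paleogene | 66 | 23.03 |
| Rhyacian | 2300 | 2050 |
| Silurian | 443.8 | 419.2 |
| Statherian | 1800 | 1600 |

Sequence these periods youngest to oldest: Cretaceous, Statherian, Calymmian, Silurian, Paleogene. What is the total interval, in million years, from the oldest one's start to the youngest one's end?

Paleogene, Cretaceous, Silurian, Calymmian, Statherian; total span 1776.97 Myr

Start ages (Ma): Statherian 1800, Calymmian 1600, Silurian 443.8, Cretaceous 145, Paleogene 66.
Ordered youngest to oldest: Paleogene, Cretaceous, Silurian, Calymmian, Statherian.
Span = 1800 − 23.03 = 1776.97 Myr.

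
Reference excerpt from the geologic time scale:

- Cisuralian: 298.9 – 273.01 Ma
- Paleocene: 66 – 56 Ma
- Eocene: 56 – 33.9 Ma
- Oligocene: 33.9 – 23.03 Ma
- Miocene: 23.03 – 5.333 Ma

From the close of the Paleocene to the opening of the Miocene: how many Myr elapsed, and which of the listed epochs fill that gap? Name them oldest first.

End of Paleocene = 56 Ma; start of Miocene = 23.03 Ma.
Gap = 56 − 23.03 = 32.97 Myr.
Epochs wholly inside 56–23.03 Ma: Eocene (56–33.9), Oligocene (33.9–23.03).

32.97 million years; Eocene, Oligocene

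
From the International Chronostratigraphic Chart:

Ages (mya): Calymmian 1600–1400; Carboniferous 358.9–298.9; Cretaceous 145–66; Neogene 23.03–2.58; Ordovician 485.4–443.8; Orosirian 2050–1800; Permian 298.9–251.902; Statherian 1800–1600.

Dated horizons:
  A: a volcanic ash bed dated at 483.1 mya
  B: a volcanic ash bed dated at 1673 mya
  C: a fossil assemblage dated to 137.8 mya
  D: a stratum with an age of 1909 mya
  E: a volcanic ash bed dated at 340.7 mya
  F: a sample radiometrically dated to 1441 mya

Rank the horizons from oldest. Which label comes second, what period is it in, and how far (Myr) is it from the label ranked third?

Sorted oldest-first by Ma: D (1909), B (1673), F (1441), A (483.1), E (340.7), C (137.8).
The second oldest is B at 1673 Ma, which lies in 1800–1600 Ma: the Statherian.
The third oldest is F at 1441 Ma; separation = |1673 − 1441| = 232 Myr.

B, in the Statherian; 232 million years to F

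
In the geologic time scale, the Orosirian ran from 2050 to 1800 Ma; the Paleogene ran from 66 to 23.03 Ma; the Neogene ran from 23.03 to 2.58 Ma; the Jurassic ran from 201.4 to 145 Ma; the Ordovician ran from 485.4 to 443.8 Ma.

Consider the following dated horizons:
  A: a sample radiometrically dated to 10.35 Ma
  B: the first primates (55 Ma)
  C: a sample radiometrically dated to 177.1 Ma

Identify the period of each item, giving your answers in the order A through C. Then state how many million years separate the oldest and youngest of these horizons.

Match each age against the start–end ranges in the excerpt: A = 10.35 Ma → Neogene (23.03–2.58); B = 55 Ma → Paleogene (66–23.03); C = 177.1 Ma → Jurassic (201.4–145).
The largest age is 177.1 Ma and the smallest is 10.35 Ma; their difference is 166.75 Myr.

A — Neogene; B — Paleogene; C — Jurassic; span 166.75 million years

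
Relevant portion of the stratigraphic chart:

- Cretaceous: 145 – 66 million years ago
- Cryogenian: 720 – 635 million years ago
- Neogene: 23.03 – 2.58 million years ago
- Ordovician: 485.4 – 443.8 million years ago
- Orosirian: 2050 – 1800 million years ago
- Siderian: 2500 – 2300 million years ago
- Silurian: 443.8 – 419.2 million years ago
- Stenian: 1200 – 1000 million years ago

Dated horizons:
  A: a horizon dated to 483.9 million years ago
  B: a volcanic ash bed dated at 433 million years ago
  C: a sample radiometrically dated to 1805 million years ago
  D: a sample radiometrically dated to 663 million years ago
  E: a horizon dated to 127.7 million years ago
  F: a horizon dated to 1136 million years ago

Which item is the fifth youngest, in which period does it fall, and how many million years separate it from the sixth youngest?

F, in the Stenian; 669 million years to C

Smaller Ma means younger, so youngest first: E 127.7 < B 433 < A 483.9 < D 663 < F 1136 < C 1805.
Counting 5 along gives F (1136 Ma); the excerpt puts that inside the Stenian, 1200–1000 Ma.
Next in line is C (1805 Ma), and 1805 − 1136 = 669 Myr.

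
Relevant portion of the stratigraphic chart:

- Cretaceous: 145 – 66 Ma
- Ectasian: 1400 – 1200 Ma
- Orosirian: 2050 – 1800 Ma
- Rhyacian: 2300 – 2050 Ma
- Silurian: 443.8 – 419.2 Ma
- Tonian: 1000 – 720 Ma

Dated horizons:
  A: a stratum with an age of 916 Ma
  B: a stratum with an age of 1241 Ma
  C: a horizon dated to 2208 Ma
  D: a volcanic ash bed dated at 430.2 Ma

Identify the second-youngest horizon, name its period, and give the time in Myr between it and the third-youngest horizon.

Smaller Ma means younger, so youngest first: D 430.2 < A 916 < B 1241 < C 2208.
Counting 2 along gives A (916 Ma); the excerpt puts that inside the Tonian, 1000–720 Ma.
Next in line is B (1241 Ma), and 1241 − 916 = 325 Myr.

A, in the Tonian; 325 million years to B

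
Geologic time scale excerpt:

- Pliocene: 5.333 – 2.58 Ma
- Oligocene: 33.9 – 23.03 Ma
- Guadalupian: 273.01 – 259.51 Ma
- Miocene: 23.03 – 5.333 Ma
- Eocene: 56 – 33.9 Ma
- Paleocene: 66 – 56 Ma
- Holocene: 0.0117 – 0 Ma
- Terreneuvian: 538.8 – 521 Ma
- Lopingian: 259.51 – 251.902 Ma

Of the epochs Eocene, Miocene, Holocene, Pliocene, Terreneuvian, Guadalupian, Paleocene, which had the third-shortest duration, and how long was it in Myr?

Paleocene, 10 million years

Durations: Eocene 22.1; Miocene 17.697; Holocene 0.0117; Pliocene 2.753; Terreneuvian 17.8; Guadalupian 13.5; Paleocene 10 Myr.
Sorted shortest-first: Holocene (0.0117), Pliocene (2.753), Paleocene (10), Guadalupian (13.5), Miocene (17.697), Terreneuvian (17.8), Eocene (22.1).
The third shortest is Paleocene at 10 Myr.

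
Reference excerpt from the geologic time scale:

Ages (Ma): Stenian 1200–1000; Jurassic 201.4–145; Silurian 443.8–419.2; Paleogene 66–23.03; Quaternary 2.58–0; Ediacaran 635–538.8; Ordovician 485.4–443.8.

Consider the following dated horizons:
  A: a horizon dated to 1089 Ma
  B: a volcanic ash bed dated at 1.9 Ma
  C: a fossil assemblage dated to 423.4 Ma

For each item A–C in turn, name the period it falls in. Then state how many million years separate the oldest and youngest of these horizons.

Match each age against the start–end ranges in the excerpt: A = 1089 Ma → Stenian (1200–1000); B = 1.9 Ma → Quaternary (2.58–0); C = 423.4 Ma → Silurian (443.8–419.2).
The largest age is 1089 Ma and the smallest is 1.9 Ma; their difference is 1087.1 Myr.

A — Stenian; B — Quaternary; C — Silurian; span 1087.1 million years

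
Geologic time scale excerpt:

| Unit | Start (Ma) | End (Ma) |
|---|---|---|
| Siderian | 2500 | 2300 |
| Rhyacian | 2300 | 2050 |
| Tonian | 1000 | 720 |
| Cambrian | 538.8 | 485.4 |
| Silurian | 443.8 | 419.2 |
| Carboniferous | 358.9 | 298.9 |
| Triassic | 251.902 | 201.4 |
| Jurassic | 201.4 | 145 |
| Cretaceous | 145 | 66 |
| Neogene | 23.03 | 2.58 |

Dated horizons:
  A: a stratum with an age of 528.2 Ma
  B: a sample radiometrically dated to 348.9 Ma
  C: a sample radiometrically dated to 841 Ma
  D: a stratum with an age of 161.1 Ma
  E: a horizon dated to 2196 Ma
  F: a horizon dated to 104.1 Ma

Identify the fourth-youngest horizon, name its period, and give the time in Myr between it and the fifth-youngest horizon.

Sorted youngest-first by Ma: F (104.1), D (161.1), B (348.9), A (528.2), C (841), E (2196).
The fourth youngest is A at 528.2 Ma, which lies in 538.8–485.4 Ma: the Cambrian.
The fifth youngest is C at 841 Ma; separation = |528.2 − 841| = 312.8 Myr.

A, in the Cambrian; 312.8 million years to C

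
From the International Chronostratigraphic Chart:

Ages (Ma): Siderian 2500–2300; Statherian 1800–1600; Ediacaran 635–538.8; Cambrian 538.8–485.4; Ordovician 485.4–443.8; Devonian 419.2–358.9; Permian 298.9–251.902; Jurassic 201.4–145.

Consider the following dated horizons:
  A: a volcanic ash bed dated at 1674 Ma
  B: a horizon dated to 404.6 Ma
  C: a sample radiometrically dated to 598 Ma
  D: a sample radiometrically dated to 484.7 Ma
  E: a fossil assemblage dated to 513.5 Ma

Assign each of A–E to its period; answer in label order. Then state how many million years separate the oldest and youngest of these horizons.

A — Statherian; B — Devonian; C — Ediacaran; D — Ordovician; E — Cambrian; span 1269.4 million years

A: 1674 Ma lies in 1800–1600 Ma, so Statherian.
B: 404.6 Ma lies in 419.2–358.9 Ma, so Devonian.
C: 598 Ma lies in 635–538.8 Ma, so Ediacaran.
D: 484.7 Ma lies in 485.4–443.8 Ma, so Ordovician.
E: 513.5 Ma lies in 538.8–485.4 Ma, so Cambrian.
Oldest = 1674 Ma, youngest = 404.6 Ma → span 1269.4 Myr.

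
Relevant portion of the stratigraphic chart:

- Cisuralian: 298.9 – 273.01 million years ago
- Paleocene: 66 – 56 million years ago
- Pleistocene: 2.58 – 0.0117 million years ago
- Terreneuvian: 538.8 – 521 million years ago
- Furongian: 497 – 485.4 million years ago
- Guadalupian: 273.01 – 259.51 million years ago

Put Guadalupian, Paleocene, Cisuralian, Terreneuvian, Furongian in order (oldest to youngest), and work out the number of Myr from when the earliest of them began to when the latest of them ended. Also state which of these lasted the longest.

Terreneuvian → Furongian → Cisuralian → Guadalupian → Paleocene; total span 482.8 Myr; longest is Cisuralian

Start ages (Ma): Terreneuvian 538.8, Furongian 497, Cisuralian 298.9, Guadalupian 273.01, Paleocene 66.
Ordered oldest to youngest: Terreneuvian, Furongian, Cisuralian, Guadalupian, Paleocene.
Span = 538.8 − 56 = 482.8 Myr.
Durations: Guadalupian 13.5, Paleocene 10, Cisuralian 25.89, Terreneuvian 17.8, Furongian 11.6 → longest is Cisuralian (25.89 Myr).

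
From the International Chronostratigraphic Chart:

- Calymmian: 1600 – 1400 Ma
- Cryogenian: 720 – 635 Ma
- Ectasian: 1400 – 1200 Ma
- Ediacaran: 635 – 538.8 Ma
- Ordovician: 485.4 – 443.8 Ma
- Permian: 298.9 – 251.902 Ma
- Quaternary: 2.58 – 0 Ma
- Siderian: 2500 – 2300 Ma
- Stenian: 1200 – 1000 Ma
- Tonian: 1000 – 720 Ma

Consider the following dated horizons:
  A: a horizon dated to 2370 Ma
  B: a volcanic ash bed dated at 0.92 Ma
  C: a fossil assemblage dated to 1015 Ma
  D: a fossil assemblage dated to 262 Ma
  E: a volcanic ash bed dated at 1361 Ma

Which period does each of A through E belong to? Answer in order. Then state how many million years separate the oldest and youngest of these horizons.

A: 2370 Ma lies in 2500–2300 Ma, so Siderian.
B: 0.92 Ma lies in 2.58–0 Ma, so Quaternary.
C: 1015 Ma lies in 1200–1000 Ma, so Stenian.
D: 262 Ma lies in 298.9–251.902 Ma, so Permian.
E: 1361 Ma lies in 1400–1200 Ma, so Ectasian.
Oldest = 2370 Ma, youngest = 0.92 Ma → span 2369.08 Myr.

A — Siderian; B — Quaternary; C — Stenian; D — Permian; E — Ectasian; span 2369.08 million years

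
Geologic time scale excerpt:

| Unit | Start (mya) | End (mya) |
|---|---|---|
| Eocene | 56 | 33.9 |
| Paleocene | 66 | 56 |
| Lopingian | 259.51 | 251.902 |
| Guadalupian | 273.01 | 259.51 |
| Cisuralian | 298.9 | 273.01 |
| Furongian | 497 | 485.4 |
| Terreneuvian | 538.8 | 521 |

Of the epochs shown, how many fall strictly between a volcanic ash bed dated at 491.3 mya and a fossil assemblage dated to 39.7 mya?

The older date is 491.3 Ma and the younger is 39.7 Ma.
Epochs with start < 491.3 and end > 39.7 Ma: Cisuralian (298.9–273.01), Guadalupian (273.01–259.51), Lopingian (259.51–251.902), Paleocene (66–56).
That is 4 complete epochs.

4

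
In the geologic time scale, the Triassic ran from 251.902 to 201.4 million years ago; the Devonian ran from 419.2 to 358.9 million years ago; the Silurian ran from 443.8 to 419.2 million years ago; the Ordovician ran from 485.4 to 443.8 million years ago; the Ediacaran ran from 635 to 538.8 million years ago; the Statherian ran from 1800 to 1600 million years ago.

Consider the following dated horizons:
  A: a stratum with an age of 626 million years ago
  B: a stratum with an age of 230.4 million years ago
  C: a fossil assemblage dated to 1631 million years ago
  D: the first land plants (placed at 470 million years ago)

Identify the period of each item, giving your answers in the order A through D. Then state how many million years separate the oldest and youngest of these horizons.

Match each age against the start–end ranges in the excerpt: A = 626 Ma → Ediacaran (635–538.8); B = 230.4 Ma → Triassic (251.902–201.4); C = 1631 Ma → Statherian (1800–1600); D = 470 Ma → Ordovician (485.4–443.8).
The largest age is 1631 Ma and the smallest is 230.4 Ma; their difference is 1400.6 Myr.

A — Ediacaran; B — Triassic; C — Statherian; D — Ordovician; span 1400.6 million years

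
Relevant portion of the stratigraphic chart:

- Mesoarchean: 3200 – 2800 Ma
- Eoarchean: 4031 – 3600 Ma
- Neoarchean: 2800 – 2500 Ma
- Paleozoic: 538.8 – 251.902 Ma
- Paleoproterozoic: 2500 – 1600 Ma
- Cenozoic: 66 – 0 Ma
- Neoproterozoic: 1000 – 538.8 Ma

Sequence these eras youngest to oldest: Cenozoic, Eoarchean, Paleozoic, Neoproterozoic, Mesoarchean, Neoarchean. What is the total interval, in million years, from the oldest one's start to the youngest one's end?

Start ages (Ma): Eoarchean 4031, Mesoarchean 3200, Neoarchean 2800, Neoproterozoic 1000, Paleozoic 538.8, Cenozoic 66.
Ordered youngest to oldest: Cenozoic, Paleozoic, Neoproterozoic, Neoarchean, Mesoarchean, Eoarchean.
Span = 4031 − 0 = 4031 Myr.

Cenozoic, Paleozoic, Neoproterozoic, Neoarchean, Mesoarchean, Eoarchean; total span 4031 Myr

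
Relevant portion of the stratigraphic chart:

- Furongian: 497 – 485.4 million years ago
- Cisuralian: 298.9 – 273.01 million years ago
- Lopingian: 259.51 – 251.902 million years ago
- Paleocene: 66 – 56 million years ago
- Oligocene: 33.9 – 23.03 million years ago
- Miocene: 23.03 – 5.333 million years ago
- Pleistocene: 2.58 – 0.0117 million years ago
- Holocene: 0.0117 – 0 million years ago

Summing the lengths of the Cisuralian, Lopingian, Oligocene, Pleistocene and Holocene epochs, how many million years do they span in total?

46.948 million years

Each duration: Cisuralian = 25.89; Lopingian = 7.608; Oligocene = 10.87; Pleistocene = 2.5683; Holocene = 0.0117.
Sum: 25.89 + 7.608 + 10.87 + 2.5683 + 0.0117 = 46.948 Myr.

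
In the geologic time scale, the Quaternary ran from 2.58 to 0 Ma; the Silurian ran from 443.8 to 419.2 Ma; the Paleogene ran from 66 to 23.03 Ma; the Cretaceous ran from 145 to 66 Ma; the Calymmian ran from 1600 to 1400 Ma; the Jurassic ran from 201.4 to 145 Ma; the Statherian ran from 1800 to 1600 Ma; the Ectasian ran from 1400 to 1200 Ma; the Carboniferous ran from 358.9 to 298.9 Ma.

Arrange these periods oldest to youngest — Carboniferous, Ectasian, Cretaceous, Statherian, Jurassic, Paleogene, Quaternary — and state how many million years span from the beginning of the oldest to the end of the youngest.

Statherian → Ectasian → Carboniferous → Jurassic → Cretaceous → Paleogene → Quaternary; total span 1800 Myr

Start ages (Ma): Statherian 1800, Ectasian 1400, Carboniferous 358.9, Jurassic 201.4, Cretaceous 145, Paleogene 66, Quaternary 2.58.
Ordered oldest to youngest: Statherian, Ectasian, Carboniferous, Jurassic, Cretaceous, Paleogene, Quaternary.
Span = 1800 − 0 = 1800 Myr.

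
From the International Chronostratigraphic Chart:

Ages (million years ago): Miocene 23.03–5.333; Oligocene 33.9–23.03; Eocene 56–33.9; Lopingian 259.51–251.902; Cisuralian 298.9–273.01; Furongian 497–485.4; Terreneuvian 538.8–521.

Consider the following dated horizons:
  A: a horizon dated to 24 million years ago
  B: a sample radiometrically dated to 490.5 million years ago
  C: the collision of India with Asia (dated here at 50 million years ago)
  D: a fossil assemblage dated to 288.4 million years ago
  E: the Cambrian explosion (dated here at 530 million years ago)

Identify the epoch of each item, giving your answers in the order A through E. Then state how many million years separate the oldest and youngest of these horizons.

Match each age against the start–end ranges in the excerpt: A = 24 Ma → Oligocene (33.9–23.03); B = 490.5 Ma → Furongian (497–485.4); C = 50 Ma → Eocene (56–33.9); D = 288.4 Ma → Cisuralian (298.9–273.01); E = 530 Ma → Terreneuvian (538.8–521).
The largest age is 530 Ma and the smallest is 24 Ma; their difference is 506 Myr.

A — Oligocene; B — Furongian; C — Eocene; D — Cisuralian; E — Terreneuvian; span 506 million years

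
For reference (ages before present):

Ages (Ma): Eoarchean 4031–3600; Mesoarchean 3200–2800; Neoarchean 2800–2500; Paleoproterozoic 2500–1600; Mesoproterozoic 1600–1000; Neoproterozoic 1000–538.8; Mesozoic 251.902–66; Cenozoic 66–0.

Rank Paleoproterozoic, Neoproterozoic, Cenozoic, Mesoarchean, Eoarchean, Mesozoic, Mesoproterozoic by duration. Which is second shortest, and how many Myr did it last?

Mesozoic, 185.902 million years

Start − end for each: Paleoproterozoic 2500 − 1600 = 900; Neoproterozoic 1000 − 538.8 = 461.2; Cenozoic 66 − 0 = 66; Mesoarchean 3200 − 2800 = 400; Eoarchean 4031 − 3600 = 431; Mesozoic 251.902 − 66 = 185.902; Mesoproterozoic 1600 − 1000 = 600.
Ranking these from shortest: Cenozoic < Mesozoic < Mesoarchean < Eoarchean < Neoproterozoic < Mesoproterozoic < Paleoproterozoic.
Position 2 in that ranking is Mesozoic, which lasted 185.902 Myr.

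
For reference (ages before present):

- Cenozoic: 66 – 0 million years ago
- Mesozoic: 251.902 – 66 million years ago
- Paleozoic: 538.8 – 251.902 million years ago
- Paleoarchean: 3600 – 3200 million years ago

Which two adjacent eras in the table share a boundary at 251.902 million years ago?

The Paleozoic ends at 251.902 million years ago and the Mesozoic begins at 251.902 million years ago, so they share that boundary.

Paleozoic and Mesozoic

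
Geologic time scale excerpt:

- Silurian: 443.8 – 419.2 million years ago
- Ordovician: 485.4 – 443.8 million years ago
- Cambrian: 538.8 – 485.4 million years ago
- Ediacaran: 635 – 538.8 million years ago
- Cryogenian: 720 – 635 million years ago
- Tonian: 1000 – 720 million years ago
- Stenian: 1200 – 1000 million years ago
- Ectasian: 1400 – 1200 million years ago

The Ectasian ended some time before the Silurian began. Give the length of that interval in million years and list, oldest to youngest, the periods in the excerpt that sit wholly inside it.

756.2 million years; Stenian, Tonian, Cryogenian, Ediacaran, Cambrian, Ordovician

End of Ectasian = 1200 Ma; start of Silurian = 443.8 Ma.
Gap = 1200 − 443.8 = 756.2 Myr.
Periods wholly inside 1200–443.8 Ma: Stenian (1200–1000), Tonian (1000–720), Cryogenian (720–635), Ediacaran (635–538.8), Cambrian (538.8–485.4), Ordovician (485.4–443.8).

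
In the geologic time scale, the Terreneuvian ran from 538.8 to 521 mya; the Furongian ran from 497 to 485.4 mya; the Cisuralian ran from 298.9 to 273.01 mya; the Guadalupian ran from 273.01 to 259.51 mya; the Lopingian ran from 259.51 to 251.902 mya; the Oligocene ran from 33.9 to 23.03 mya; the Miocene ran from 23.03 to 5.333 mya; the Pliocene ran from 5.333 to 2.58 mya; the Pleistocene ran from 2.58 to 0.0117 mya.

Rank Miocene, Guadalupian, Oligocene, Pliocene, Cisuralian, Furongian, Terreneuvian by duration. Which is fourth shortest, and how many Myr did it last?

Durations: Miocene 17.697; Guadalupian 13.5; Oligocene 10.87; Pliocene 2.753; Cisuralian 25.89; Furongian 11.6; Terreneuvian 17.8 Myr.
Sorted shortest-first: Pliocene (2.753), Oligocene (10.87), Furongian (11.6), Guadalupian (13.5), Miocene (17.697), Terreneuvian (17.8), Cisuralian (25.89).
The fourth shortest is Guadalupian at 13.5 Myr.

Guadalupian, 13.5 million years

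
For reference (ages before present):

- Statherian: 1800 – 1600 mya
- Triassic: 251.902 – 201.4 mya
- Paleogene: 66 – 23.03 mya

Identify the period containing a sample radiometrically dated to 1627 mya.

1627 Ma lies between 1800 and 1600 Ma, so it falls in the Statherian.

Statherian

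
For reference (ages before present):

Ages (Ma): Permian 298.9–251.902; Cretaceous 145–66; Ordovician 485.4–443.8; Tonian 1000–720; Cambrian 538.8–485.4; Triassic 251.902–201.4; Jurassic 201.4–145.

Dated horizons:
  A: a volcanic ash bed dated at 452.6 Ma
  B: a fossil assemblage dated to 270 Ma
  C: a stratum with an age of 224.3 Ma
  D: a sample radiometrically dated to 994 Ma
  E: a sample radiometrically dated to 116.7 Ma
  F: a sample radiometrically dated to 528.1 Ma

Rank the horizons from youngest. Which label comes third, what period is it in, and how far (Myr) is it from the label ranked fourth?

B, in the Permian; 182.6 million years to A

Sorted youngest-first by Ma: E (116.7), C (224.3), B (270), A (452.6), F (528.1), D (994).
The third youngest is B at 270 Ma, which lies in 298.9–251.902 Ma: the Permian.
The fourth youngest is A at 452.6 Ma; separation = |270 − 452.6| = 182.6 Myr.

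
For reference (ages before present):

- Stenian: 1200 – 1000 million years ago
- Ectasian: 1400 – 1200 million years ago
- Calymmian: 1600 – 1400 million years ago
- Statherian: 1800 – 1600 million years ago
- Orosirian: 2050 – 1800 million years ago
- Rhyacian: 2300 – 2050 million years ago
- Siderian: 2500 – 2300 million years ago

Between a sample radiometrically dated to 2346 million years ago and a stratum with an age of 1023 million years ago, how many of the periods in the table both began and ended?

5

2346 Ma sits inside the Siderian (2500–2300) and 1023 Ma inside the Stenian (1200–1000); neither of those is wholly between the two dates.
The listed periods lying completely between them are Rhyacian, Orosirian, Statherian, Calymmian, Ectasian — 5 in all.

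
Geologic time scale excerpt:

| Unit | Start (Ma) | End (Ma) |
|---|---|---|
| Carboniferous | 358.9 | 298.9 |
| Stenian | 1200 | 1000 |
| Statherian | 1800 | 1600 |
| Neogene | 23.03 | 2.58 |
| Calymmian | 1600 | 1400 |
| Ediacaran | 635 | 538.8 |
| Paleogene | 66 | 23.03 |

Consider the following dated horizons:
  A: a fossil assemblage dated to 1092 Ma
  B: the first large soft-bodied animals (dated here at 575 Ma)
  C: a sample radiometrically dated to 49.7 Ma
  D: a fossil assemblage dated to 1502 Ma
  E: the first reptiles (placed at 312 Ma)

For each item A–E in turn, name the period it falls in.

A: 1092 Ma lies in 1200–1000 Ma, so Stenian.
B: 575 Ma lies in 635–538.8 Ma, so Ediacaran.
C: 49.7 Ma lies in 66–23.03 Ma, so Paleogene.
D: 1502 Ma lies in 1600–1400 Ma, so Calymmian.
E: 312 Ma lies in 358.9–298.9 Ma, so Carboniferous.

A — Stenian; B — Ediacaran; C — Paleogene; D — Calymmian; E — Carboniferous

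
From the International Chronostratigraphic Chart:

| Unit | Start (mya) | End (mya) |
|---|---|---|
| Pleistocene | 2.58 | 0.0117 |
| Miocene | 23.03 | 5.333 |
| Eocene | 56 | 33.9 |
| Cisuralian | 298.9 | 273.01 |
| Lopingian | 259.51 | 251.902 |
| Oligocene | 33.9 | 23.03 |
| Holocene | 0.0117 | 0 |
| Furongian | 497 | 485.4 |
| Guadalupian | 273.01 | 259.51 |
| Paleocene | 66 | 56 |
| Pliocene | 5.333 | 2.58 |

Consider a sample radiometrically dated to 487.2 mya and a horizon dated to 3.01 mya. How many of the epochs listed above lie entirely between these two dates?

487.2 Ma sits inside the Furongian (497–485.4) and 3.01 Ma inside the Pliocene (5.333–2.58); neither of those is wholly between the two dates.
The listed epochs lying completely between them are Cisuralian, Guadalupian, Lopingian, Paleocene, Eocene, Oligocene, Miocene — 7 in all.

7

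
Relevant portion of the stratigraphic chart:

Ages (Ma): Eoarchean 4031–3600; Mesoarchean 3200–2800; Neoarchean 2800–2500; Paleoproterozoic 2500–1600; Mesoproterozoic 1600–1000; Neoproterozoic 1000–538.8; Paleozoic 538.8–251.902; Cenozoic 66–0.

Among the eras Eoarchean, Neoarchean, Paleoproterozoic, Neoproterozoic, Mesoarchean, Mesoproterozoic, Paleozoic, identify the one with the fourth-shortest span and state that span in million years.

Durations: Eoarchean 431; Neoarchean 300; Paleoproterozoic 900; Neoproterozoic 461.2; Mesoarchean 400; Mesoproterozoic 600; Paleozoic 286.898 Myr.
Sorted shortest-first: Paleozoic (286.898), Neoarchean (300), Mesoarchean (400), Eoarchean (431), Neoproterozoic (461.2), Mesoproterozoic (600), Paleoproterozoic (900).
The fourth shortest is Eoarchean at 431 Myr.

Eoarchean, 431 million years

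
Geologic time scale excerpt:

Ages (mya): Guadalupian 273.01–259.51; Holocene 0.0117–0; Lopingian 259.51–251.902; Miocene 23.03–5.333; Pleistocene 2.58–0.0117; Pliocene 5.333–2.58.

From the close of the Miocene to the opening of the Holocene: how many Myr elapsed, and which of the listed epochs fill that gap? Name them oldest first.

End of Miocene = 5.333 Ma; start of Holocene = 0.0117 Ma.
Gap = 5.333 − 0.0117 = 5.3213 Myr.
Epochs wholly inside 5.333–0.0117 Ma: Pliocene (5.333–2.58), Pleistocene (2.58–0.0117).

5.3213 million years; Pliocene, Pleistocene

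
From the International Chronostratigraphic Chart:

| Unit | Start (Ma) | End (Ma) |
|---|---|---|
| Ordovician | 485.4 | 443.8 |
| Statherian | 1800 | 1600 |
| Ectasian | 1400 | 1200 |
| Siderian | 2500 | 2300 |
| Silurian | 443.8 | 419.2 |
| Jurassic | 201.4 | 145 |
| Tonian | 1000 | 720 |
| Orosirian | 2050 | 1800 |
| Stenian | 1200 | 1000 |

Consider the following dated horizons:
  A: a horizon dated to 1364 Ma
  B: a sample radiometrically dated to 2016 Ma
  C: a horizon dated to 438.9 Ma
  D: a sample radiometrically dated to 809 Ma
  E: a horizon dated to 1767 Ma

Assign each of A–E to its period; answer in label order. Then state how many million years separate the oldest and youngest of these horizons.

A — Ectasian; B — Orosirian; C — Silurian; D — Tonian; E — Statherian; span 1577.1 million years

Match each age against the start–end ranges in the excerpt: A = 1364 Ma → Ectasian (1400–1200); B = 2016 Ma → Orosirian (2050–1800); C = 438.9 Ma → Silurian (443.8–419.2); D = 809 Ma → Tonian (1000–720); E = 1767 Ma → Statherian (1800–1600).
The largest age is 2016 Ma and the smallest is 438.9 Ma; their difference is 1577.1 Myr.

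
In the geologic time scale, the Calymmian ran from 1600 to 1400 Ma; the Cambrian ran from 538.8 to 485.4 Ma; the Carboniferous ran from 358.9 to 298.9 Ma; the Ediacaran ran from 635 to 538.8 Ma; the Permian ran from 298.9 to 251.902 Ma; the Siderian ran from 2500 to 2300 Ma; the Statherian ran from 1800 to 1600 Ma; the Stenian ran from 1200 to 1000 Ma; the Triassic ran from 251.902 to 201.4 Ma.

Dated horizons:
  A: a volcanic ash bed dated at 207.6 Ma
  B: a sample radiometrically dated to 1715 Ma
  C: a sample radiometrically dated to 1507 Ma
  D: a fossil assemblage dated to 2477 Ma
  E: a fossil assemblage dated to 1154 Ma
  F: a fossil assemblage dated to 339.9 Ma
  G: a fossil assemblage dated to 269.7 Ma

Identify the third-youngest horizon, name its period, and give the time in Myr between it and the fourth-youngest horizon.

F, in the Carboniferous; 814.1 million years to E

Sorted youngest-first by Ma: A (207.6), G (269.7), F (339.9), E (1154), C (1507), B (1715), D (2477).
The third youngest is F at 339.9 Ma, which lies in 358.9–298.9 Ma: the Carboniferous.
The fourth youngest is E at 1154 Ma; separation = |339.9 − 1154| = 814.1 Myr.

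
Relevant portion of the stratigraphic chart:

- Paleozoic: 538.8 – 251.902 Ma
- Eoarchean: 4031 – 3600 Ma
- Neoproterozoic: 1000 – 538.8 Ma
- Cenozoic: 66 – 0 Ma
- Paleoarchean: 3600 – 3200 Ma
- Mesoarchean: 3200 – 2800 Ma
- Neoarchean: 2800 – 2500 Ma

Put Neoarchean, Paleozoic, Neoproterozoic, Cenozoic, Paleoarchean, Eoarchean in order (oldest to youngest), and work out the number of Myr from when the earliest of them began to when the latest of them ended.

From the excerpt: Neoarchean 2800–2500; Paleozoic 538.8–251.902; Neoproterozoic 1000–538.8; Cenozoic 66–0; Paleoarchean 3600–3200; Eoarchean 4031–3600 (Ma).
Larger Ma is earlier, so the oldest is Eoarchean and the youngest is Cenozoic; oldest to youngest: Eoarchean, Paleoarchean, Neoarchean, Neoproterozoic, Paleozoic, Cenozoic.
Oldest start 4031 minus youngest end 0 gives 4031 Myr overall.

Eoarchean, Paleoarchean, Neoarchean, Neoproterozoic, Paleozoic, Cenozoic; total span 4031 Myr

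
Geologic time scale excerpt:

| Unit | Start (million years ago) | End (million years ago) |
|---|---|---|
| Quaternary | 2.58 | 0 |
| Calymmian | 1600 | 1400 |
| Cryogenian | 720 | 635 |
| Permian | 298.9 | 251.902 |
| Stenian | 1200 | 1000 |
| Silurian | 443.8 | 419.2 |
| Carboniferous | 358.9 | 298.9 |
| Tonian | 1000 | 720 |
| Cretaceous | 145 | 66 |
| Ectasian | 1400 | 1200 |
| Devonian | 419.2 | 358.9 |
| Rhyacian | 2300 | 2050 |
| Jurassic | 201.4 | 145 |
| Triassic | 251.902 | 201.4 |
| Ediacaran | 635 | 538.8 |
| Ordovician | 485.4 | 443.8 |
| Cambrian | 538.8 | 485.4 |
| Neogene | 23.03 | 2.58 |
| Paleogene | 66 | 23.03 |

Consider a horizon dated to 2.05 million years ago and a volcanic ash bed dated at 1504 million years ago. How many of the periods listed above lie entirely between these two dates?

1504 Ma sits inside the Calymmian (1600–1400) and 2.05 Ma inside the Quaternary (2.58–0); neither of those is wholly between the two dates.
The listed periods lying completely between them are Ectasian, Stenian, Tonian, Cryogenian, Ediacaran, Cambrian, Ordovician, Silurian, Devonian, Carboniferous, Permian, Triassic, Jurassic, Cretaceous, Paleogene, Neogene — 16 in all.

16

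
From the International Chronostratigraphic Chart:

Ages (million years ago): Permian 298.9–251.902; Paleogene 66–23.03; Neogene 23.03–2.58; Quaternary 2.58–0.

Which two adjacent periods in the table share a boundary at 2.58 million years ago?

Neogene and Quaternary

The Neogene ends at 2.58 million years ago and the Quaternary begins at 2.58 million years ago, so they share that boundary.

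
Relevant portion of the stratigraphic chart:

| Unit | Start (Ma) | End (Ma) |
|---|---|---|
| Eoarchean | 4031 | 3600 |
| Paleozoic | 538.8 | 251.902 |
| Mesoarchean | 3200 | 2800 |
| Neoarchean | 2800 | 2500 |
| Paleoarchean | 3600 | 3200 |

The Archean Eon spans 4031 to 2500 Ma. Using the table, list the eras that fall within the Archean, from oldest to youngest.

Eoarchean, Paleoarchean, Mesoarchean, Neoarchean

Eras with both bounds inside 4031–2500 Ma: Eoarchean (4031–3600), Paleoarchean (3600–3200), Mesoarchean (3200–2800), Neoarchean (2800–2500).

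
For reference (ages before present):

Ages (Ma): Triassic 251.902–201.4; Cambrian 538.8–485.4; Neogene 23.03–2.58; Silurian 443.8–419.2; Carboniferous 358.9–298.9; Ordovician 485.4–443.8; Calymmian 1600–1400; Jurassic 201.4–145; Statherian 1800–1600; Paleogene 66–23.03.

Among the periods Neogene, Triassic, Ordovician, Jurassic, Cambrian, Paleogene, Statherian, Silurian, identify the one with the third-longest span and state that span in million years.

Cambrian, 53.4 million years

Start − end for each: Neogene 23.03 − 2.58 = 20.45; Triassic 251.902 − 201.4 = 50.502; Ordovician 485.4 − 443.8 = 41.6; Jurassic 201.4 − 145 = 56.4; Cambrian 538.8 − 485.4 = 53.4; Paleogene 66 − 23.03 = 42.97; Statherian 1800 − 1600 = 200; Silurian 443.8 − 419.2 = 24.6.
Ranking these from longest: Statherian > Jurassic > Cambrian > Triassic > Paleogene > Ordovician > Silurian > Neogene.
Position 3 in that ranking is Cambrian, which lasted 53.4 Myr.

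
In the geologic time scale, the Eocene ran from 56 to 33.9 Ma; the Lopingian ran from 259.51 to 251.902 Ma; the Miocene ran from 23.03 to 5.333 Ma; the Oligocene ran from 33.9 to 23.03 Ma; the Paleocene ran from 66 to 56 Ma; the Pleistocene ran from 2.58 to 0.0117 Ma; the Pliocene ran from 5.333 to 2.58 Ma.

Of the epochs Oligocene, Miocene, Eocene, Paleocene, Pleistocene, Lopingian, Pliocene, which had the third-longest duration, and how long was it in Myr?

Oligocene, 10.87 million years

Start − end for each: Oligocene 33.9 − 23.03 = 10.87; Miocene 23.03 − 5.333 = 17.697; Eocene 56 − 33.9 = 22.1; Paleocene 66 − 56 = 10; Pleistocene 2.58 − 0.0117 = 2.5683; Lopingian 259.51 − 251.902 = 7.608; Pliocene 5.333 − 2.58 = 2.753.
Ranking these from longest: Eocene > Miocene > Oligocene > Paleocene > Lopingian > Pliocene > Pleistocene.
Position 3 in that ranking is Oligocene, which lasted 10.87 Myr.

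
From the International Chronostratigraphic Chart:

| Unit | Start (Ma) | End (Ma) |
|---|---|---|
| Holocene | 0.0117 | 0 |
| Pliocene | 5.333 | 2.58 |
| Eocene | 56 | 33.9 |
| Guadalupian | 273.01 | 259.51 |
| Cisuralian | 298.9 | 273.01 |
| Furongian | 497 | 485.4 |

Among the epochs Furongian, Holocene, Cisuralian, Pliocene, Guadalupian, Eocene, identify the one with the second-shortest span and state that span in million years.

Start − end for each: Furongian 497 − 485.4 = 11.6; Holocene 0.0117 − 0 = 0.0117; Cisuralian 298.9 − 273.01 = 25.89; Pliocene 5.333 − 2.58 = 2.753; Guadalupian 273.01 − 259.51 = 13.5; Eocene 56 − 33.9 = 22.1.
Ranking these from shortest: Holocene < Pliocene < Furongian < Guadalupian < Eocene < Cisuralian.
Position 2 in that ranking is Pliocene, which lasted 2.753 Myr.

Pliocene, 2.753 million years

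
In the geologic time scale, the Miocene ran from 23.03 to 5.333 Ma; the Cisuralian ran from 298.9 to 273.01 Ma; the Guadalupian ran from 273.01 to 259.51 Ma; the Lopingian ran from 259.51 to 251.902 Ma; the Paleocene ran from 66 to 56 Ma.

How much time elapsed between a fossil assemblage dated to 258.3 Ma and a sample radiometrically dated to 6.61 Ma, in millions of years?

251.69 million years

258.3 − 6.61 = 251.69 million years.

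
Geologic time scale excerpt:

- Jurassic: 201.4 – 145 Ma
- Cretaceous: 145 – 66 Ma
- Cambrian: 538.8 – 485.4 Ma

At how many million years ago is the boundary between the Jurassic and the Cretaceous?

145 Ma

The Jurassic ends and the Cretaceous begins at 145 Ma.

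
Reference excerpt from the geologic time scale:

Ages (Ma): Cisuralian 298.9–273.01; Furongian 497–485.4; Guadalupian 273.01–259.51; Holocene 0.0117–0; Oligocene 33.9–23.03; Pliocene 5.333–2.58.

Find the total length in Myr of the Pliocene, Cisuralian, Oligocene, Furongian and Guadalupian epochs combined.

Duration is start − end for each: (5.333 − 2.58) + (298.9 − 273.01) + (33.9 − 23.03) + (497 − 485.4) + (273.01 − 259.51).
That is 2.753 + 25.89 + 10.87 + 11.6 + 13.5, which totals 64.613 million years.

64.613 million years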